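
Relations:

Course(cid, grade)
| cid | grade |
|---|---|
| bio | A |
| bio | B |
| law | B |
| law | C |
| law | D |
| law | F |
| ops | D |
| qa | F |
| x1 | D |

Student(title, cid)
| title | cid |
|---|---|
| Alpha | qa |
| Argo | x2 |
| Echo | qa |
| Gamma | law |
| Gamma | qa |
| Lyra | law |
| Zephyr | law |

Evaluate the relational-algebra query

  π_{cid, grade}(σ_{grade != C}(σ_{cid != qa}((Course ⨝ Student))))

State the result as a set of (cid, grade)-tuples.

{(law, B), (law, D), (law, F)}

Course ⋈ Student (natural join on cid): {(law, B, Gamma), (law, B, Lyra), (law, B, Zephyr), (law, C, Gamma), (law, C, Lyra), (law, C, Zephyr), (law, D, Gamma), (law, D, Lyra), (law, D, Zephyr), (law, F, Gamma), (law, F, Lyra), (law, F, Zephyr), (qa, F, Alpha), (qa, F, Echo), (qa, F, Gamma)}
Selection cid != qa: {(law, B, Gamma), (law, B, Lyra), (law, B, Zephyr), (law, C, Gamma), (law, C, Lyra), (law, C, Zephyr), (law, D, Gamma), (law, D, Lyra), (law, D, Zephyr), (law, F, Gamma), (law, F, Lyra), (law, F, Zephyr)}
Selection grade != C: {(law, B, Gamma), (law, B, Lyra), (law, B, Zephyr), (law, D, Gamma), (law, D, Lyra), (law, D, Zephyr), (law, F, Gamma), (law, F, Lyra), (law, F, Zephyr)}
π[cid, grade]: project onto (cid, grade) (6 duplicate(s) eliminated) → {(law, B), (law, D), (law, F)}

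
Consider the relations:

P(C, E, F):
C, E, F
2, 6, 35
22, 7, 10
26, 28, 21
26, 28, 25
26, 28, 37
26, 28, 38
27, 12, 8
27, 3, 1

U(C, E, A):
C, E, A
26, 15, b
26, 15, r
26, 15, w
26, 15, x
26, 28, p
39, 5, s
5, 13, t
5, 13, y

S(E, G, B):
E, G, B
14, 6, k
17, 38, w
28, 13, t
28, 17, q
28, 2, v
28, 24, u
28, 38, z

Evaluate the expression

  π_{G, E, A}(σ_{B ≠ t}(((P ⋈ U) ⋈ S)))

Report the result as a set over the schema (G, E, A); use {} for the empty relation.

P ⋈ U (natural join on C, E): {(26, 28, 21, p), (26, 28, 25, p), (26, 28, 37, p), (26, 28, 38, p)}
(P ⋈ U) ⋈ S (natural join on E): {(26, 28, 21, p, 13, t), (26, 28, 21, p, 17, q), (26, 28, 21, p, 2, v), (26, 28, 21, p, 24, u), (26, 28, 21, p, 38, z), (26, 28, 25, p, 13, t), (26, 28, 25, p, 17, q), (26, 28, 25, p, 2, v), (26, 28, 25, p, 24, u), (26, 28, 25, p, 38, z), (26, 28, 37, p, 13, t), (26, 28, 37, p, 17, q), (26, 28, 37, p, 2, v), (26, 28, 37, p, 24, u), (26, 28, 37, p, 38, z), (26, 28, 38, p, 13, t), (26, 28, 38, p, 17, q), (26, 28, 38, p, 2, v), (26, 28, 38, p, 24, u), (26, 28, 38, p, 38, z)}
σ[B ≠ t]: keep tuples satisfying B ≠ t → {(26, 28, 21, p, 17, q), (26, 28, 21, p, 2, v), (26, 28, 21, p, 24, u), (26, 28, 21, p, 38, z), (26, 28, 25, p, 17, q), (26, 28, 25, p, 2, v), (26, 28, 25, p, 24, u), (26, 28, 25, p, 38, z), (26, 28, 37, p, 17, q), (26, 28, 37, p, 2, v), (26, 28, 37, p, 24, u), (26, 28, 37, p, 38, z), (26, 28, 38, p, 17, q), (26, 28, 38, p, 2, v), (26, 28, 38, p, 24, u), (26, 28, 38, p, 38, z)}
Keep only column(s) G, E, A (12 duplicate(s) eliminated): {(17, 28, p), (2, 28, p), (24, 28, p), (38, 28, p)}

{(17, 28, p), (2, 28, p), (24, 28, p), (38, 28, p)}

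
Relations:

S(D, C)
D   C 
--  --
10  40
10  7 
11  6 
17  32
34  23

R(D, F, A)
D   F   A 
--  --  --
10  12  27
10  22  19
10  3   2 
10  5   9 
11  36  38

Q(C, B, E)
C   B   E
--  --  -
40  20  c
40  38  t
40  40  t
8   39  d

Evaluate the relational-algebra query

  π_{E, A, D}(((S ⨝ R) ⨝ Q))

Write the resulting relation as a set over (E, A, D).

S ⋈ R (natural join on D): {(10, 40, 12, 27), (10, 40, 22, 19), (10, 40, 3, 2), (10, 40, 5, 9), (10, 7, 12, 27), (10, 7, 22, 19), (10, 7, 3, 2), (10, 7, 5, 9), (11, 6, 36, 38)}
(S ⨝ R) ⋈ Q (natural join on C): {(10, 40, 12, 27, 20, c), (10, 40, 12, 27, 38, t), (10, 40, 12, 27, 40, t), (10, 40, 22, 19, 20, c), (10, 40, 22, 19, 38, t), (10, 40, 22, 19, 40, t), (10, 40, 3, 2, 20, c), (10, 40, 3, 2, 38, t), (10, 40, 3, 2, 40, t), (10, 40, 5, 9, 20, c), (10, 40, 5, 9, 38, t), (10, 40, 5, 9, 40, t)}
Keep only column(s) E, A, D (4 duplicate(s) eliminated): {(c, 19, 10), (c, 2, 10), (c, 27, 10), (c, 9, 10), (t, 19, 10), (t, 2, 10), (t, 27, 10), (t, 9, 10)}

{(c, 19, 10), (c, 2, 10), (c, 27, 10), (c, 9, 10), (t, 19, 10), (t, 2, 10), (t, 27, 10), (t, 9, 10)}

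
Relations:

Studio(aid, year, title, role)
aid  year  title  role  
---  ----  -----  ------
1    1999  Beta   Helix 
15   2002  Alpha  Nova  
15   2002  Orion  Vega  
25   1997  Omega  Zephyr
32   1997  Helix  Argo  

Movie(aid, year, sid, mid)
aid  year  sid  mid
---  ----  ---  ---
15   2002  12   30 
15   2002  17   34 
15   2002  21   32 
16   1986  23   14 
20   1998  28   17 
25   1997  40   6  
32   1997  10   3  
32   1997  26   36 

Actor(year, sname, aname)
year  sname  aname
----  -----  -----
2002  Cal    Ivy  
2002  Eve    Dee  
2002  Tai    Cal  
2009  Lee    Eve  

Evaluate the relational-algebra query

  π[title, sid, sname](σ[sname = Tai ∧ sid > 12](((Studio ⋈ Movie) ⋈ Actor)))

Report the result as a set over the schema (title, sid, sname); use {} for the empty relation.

{(Alpha, 17, Tai), (Alpha, 21, Tai), (Orion, 17, Tai), (Orion, 21, Tai)}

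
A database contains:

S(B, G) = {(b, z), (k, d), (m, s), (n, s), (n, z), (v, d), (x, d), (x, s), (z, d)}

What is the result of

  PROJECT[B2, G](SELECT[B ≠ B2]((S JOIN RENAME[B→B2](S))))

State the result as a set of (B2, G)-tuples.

ρ[B→B2]: schema becomes (B2, G); tuples unchanged.
Natural join on G: {(b, z, b), (b, z, n), (k, d, k), (k, d, v), (k, d, x), (k, d, z), (m, s, m), (m, s, n), (m, s, x), (n, s, m), (n, s, n), (n, s, x), (n, z, b), (n, z, n), (v, d, k), (v, d, v), (v, d, x), (v, d, z), (x, d, k), (x, d, v), (x, d, x), (x, d, z), (x, s, m), (x, s, n), (x, s, x), (z, d, k), (z, d, v), (z, d, x), (z, d, z)}
Filtering on B ≠ B2 leaves {(b, z, n), (k, d, v), (k, d, x), (k, d, z), (m, s, n), (m, s, x), (n, s, m), (n, s, x), (n, z, b), (v, d, k), (v, d, x), (v, d, z), (x, d, k), (x, d, v), (x, d, z), (x, s, m), (x, s, n), (z, d, k), (z, d, v), (z, d, x)}.
Keep only column(s) B2, G (11 duplicate(s) eliminated): {(b, z), (k, d), (m, s), (n, s), (n, z), (v, d), (x, d), (x, s), (z, d)}

{(b, z), (k, d), (m, s), (n, s), (n, z), (v, d), (x, d), (x, s), (z, d)}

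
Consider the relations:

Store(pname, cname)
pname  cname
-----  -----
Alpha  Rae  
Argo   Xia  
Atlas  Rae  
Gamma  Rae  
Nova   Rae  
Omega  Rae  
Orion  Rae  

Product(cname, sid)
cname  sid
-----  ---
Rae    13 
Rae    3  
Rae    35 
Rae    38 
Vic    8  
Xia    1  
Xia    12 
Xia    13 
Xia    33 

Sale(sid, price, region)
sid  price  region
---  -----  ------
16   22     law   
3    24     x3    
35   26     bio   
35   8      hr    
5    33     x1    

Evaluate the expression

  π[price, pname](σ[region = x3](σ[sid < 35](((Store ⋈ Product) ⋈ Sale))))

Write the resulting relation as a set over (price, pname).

{(24, Alpha), (24, Atlas), (24, Gamma), (24, Nova), (24, Omega), (24, Orion)}

Natural join on cname: {(Alpha, Rae, 13), (Alpha, Rae, 3), (Alpha, Rae, 35), (Alpha, Rae, 38), (Argo, Xia, 1), (Argo, Xia, 12), (Argo, Xia, 13), (Argo, Xia, 33), (Atlas, Rae, 13), (Atlas, Rae, 3), (Atlas, Rae, 35), (Atlas, Rae, 38), (Gamma, Rae, 13), (Gamma, Rae, 3), (Gamma, Rae, 35), (Gamma, Rae, 38), (Nova, Rae, 13), (Nova, Rae, 3), (Nova, Rae, 35), (Nova, Rae, 38), (Omega, Rae, 13), (Omega, Rae, 3), (Omega, Rae, 35), (Omega, Rae, 38), (Orion, Rae, 13), (Orion, Rae, 3), (Orion, Rae, 35), (Orion, Rae, 38)}
Natural join on sid: {(Alpha, Rae, 3, 24, x3), (Alpha, Rae, 35, 26, bio), (Alpha, Rae, 35, 8, hr), (Atlas, Rae, 3, 24, x3), (Atlas, Rae, 35, 26, bio), (Atlas, Rae, 35, 8, hr), (Gamma, Rae, 3, 24, x3), (Gamma, Rae, 35, 26, bio), (Gamma, Rae, 35, 8, hr), (Nova, Rae, 3, 24, x3), (Nova, Rae, 35, 26, bio), (Nova, Rae, 35, 8, hr), (Omega, Rae, 3, 24, x3), (Omega, Rae, 35, 26, bio), (Omega, Rae, 35, 8, hr), (Orion, Rae, 3, 24, x3), (Orion, Rae, 35, 26, bio), (Orion, Rae, 35, 8, hr)}
σ[sid < 35]: keep tuples satisfying sid < 35 → {(Alpha, Rae, 3, 24, x3), (Atlas, Rae, 3, 24, x3), (Gamma, Rae, 3, 24, x3), (Nova, Rae, 3, 24, x3), (Omega, Rae, 3, 24, x3), (Orion, Rae, 3, 24, x3)}
σ[region = x3]: keep tuples satisfying region = x3 → {(Alpha, Rae, 3, 24, x3), (Atlas, Rae, 3, 24, x3), (Gamma, Rae, 3, 24, x3), (Nova, Rae, 3, 24, x3), (Omega, Rae, 3, 24, x3), (Orion, Rae, 3, 24, x3)}
Keep only column(s) price, pname: {(24, Alpha), (24, Atlas), (24, Gamma), (24, Nova), (24, Omega), (24, Orion)}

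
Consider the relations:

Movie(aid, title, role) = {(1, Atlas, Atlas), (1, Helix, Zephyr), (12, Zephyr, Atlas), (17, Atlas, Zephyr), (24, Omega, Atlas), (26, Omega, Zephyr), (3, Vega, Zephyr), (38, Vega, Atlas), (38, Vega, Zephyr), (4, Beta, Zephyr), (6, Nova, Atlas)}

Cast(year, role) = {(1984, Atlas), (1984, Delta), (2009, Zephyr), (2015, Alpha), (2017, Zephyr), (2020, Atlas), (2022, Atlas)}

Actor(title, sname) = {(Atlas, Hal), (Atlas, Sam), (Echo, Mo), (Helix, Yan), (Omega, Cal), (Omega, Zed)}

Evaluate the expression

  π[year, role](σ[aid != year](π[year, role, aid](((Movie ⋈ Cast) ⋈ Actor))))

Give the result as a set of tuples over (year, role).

{(1984, Atlas), (2009, Zephyr), (2017, Zephyr), (2020, Atlas), (2022, Atlas)}

Movie ⋈ Cast (natural join on role): {(1, Atlas, Atlas, 1984), (1, Atlas, Atlas, 2020), (1, Atlas, Atlas, 2022), (1, Helix, Zephyr, 2009), (1, Helix, Zephyr, 2017), (12, Zephyr, Atlas, 1984), (12, Zephyr, Atlas, 2020), (12, Zephyr, Atlas, 2022), (17, Atlas, Zephyr, 2009), (17, Atlas, Zephyr, 2017), (24, Omega, Atlas, 1984), (24, Omega, Atlas, 2020), (24, Omega, Atlas, 2022), (26, Omega, Zephyr, 2009), (26, Omega, Zephyr, 2017), (3, Vega, Zephyr, 2009), (3, Vega, Zephyr, 2017), (38, Vega, Atlas, 1984), (38, Vega, Atlas, 2020), (38, Vega, Atlas, 2022), (38, Vega, Zephyr, 2009), (38, Vega, Zephyr, 2017), (4, Beta, Zephyr, 2009), (4, Beta, Zephyr, 2017), (6, Nova, Atlas, 1984), (6, Nova, Atlas, 2020), (6, Nova, Atlas, 2022)}
(Movie ⋈ Cast) ⋈ Actor (natural join on title): {(1, Atlas, Atlas, 1984, Hal), (1, Atlas, Atlas, 1984, Sam), (1, Atlas, Atlas, 2020, Hal), (1, Atlas, Atlas, 2020, Sam), (1, Atlas, Atlas, 2022, Hal), (1, Atlas, Atlas, 2022, Sam), (1, Helix, Zephyr, 2009, Yan), (1, Helix, Zephyr, 2017, Yan), (17, Atlas, Zephyr, 2009, Hal), (17, Atlas, Zephyr, 2009, Sam), (17, Atlas, Zephyr, 2017, Hal), (17, Atlas, Zephyr, 2017, Sam), (24, Omega, Atlas, 1984, Cal), (24, Omega, Atlas, 1984, Zed), (24, Omega, Atlas, 2020, Cal), (24, Omega, Atlas, 2020, Zed), (24, Omega, Atlas, 2022, Cal), (24, Omega, Atlas, 2022, Zed), (26, Omega, Zephyr, 2009, Cal), (26, Omega, Zephyr, 2009, Zed), (26, Omega, Zephyr, 2017, Cal), (26, Omega, Zephyr, 2017, Zed)}
π_{year, role, aid} gives {(1984, Atlas, 1), (1984, Atlas, 24), (2009, Zephyr, 1), (2009, Zephyr, 17), (2009, Zephyr, 26), (2017, Zephyr, 1), (2017, Zephyr, 17), (2017, Zephyr, 26), (2020, Atlas, 1), (2020, Atlas, 24), (2022, Atlas, 1), (2022, Atlas, 24)} (10 duplicate(s) eliminated).
Filtering on aid != year leaves {(1984, Atlas, 1), (1984, Atlas, 24), (2009, Zephyr, 1), (2009, Zephyr, 17), (2009, Zephyr, 26), (2017, Zephyr, 1), (2017, Zephyr, 17), (2017, Zephyr, 26), (2020, Atlas, 1), (2020, Atlas, 24), (2022, Atlas, 1), (2022, Atlas, 24)}.
π_{year, role} gives {(1984, Atlas), (2009, Zephyr), (2017, Zephyr), (2020, Atlas), (2022, Atlas)} (7 duplicate(s) eliminated).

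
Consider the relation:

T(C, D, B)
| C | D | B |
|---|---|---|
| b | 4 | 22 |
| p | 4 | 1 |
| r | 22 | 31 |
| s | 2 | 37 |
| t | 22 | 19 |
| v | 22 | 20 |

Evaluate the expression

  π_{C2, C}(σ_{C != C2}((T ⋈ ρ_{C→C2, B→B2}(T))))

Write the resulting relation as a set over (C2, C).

ρ[C→C2, B→B2]: schema becomes (C2, D, B2); tuples unchanged.
Joining T and ρ_{C→C2, B→B2}(T) on D yields {(b, 4, 22, b, 22), (b, 4, 22, p, 1), (p, 4, 1, b, 22), (p, 4, 1, p, 1), (r, 22, 31, r, 31), (r, 22, 31, t, 19), (r, 22, 31, v, 20), (s, 2, 37, s, 37), (t, 22, 19, r, 31), (t, 22, 19, t, 19), (t, 22, 19, v, 20), (v, 22, 20, r, 31), (v, 22, 20, t, 19), (v, 22, 20, v, 20)}.
σ[C != C2]: keep tuples satisfying C != C2 → {(b, 4, 22, p, 1), (p, 4, 1, b, 22), (r, 22, 31, t, 19), (r, 22, 31, v, 20), (t, 22, 19, r, 31), (t, 22, 19, v, 20), (v, 22, 20, r, 31), (v, 22, 20, t, 19)}
π[C2, C]: project onto (C2, C) → {(b, p), (p, b), (r, t), (r, v), (t, r), (t, v), (v, r), (v, t)}

{(b, p), (p, b), (r, t), (r, v), (t, r), (t, v), (v, r), (v, t)}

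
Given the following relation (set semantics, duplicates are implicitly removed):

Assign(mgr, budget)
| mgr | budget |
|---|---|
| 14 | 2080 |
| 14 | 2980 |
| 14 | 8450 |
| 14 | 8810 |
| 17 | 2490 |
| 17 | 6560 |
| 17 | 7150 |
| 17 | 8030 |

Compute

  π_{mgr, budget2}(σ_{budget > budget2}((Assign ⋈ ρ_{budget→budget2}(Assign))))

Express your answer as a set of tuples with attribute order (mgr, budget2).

{(14, 2080), (14, 2980), (14, 8450), (17, 2490), (17, 6560), (17, 7150)}

ρ[budget→budget2]: schema becomes (mgr, budget2); tuples unchanged.
Assign ⋈ ρ_{budget→budget2}(Assign) (natural join on mgr): {(14, 2080, 2080), (14, 2080, 2980), (14, 2080, 8450), (14, 2080, 8810), (14, 2980, 2080), (14, 2980, 2980), (14, 2980, 8450), (14, 2980, 8810), (14, 8450, 2080), (14, 8450, 2980), (14, 8450, 8450), (14, 8450, 8810), (14, 8810, 2080), (14, 8810, 2980), (14, 8810, 8450), (14, 8810, 8810), (17, 2490, 2490), (17, 2490, 6560), (17, 2490, 7150), (17, 2490, 8030), (17, 6560, 2490), (17, 6560, 6560), (17, 6560, 7150), (17, 6560, 8030), (17, 7150, 2490), (17, 7150, 6560), (17, 7150, 7150), (17, 7150, 8030), (17, 8030, 2490), (17, 8030, 6560), (17, 8030, 7150), (17, 8030, 8030)}
Filtering on budget > budget2 leaves {(14, 2980, 2080), (14, 8450, 2080), (14, 8450, 2980), (14, 8810, 2080), (14, 8810, 2980), (14, 8810, 8450), (17, 6560, 2490), (17, 7150, 2490), (17, 7150, 6560), (17, 8030, 2490), (17, 8030, 6560), (17, 8030, 7150)}.
Keep only column(s) mgr, budget2 (6 duplicate(s) eliminated): {(14, 2080), (14, 2980), (14, 8450), (17, 2490), (17, 6560), (17, 7150)}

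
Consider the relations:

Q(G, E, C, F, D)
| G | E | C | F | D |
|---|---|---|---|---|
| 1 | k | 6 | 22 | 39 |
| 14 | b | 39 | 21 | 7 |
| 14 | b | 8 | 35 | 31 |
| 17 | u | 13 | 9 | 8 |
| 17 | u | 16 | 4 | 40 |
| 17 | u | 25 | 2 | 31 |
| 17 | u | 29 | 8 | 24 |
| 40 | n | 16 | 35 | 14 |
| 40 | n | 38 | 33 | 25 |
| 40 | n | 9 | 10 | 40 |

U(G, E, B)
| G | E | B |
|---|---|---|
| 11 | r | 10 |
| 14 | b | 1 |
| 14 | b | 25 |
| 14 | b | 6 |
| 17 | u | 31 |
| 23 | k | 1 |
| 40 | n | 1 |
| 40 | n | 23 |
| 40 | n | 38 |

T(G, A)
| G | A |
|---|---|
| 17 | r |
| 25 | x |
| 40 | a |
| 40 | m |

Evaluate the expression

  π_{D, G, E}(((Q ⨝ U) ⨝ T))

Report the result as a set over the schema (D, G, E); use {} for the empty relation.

{(14, 40, n), (24, 17, u), (25, 40, n), (31, 17, u), (40, 17, u), (40, 40, n), (8, 17, u)}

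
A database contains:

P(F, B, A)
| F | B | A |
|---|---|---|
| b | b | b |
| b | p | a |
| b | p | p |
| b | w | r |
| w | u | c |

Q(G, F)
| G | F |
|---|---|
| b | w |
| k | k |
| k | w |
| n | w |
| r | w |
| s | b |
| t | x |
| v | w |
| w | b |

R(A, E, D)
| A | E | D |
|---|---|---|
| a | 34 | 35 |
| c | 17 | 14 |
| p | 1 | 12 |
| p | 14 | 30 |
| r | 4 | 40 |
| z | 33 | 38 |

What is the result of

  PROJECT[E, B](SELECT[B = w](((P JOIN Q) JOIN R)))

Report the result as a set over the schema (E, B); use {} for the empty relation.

{(4, w)}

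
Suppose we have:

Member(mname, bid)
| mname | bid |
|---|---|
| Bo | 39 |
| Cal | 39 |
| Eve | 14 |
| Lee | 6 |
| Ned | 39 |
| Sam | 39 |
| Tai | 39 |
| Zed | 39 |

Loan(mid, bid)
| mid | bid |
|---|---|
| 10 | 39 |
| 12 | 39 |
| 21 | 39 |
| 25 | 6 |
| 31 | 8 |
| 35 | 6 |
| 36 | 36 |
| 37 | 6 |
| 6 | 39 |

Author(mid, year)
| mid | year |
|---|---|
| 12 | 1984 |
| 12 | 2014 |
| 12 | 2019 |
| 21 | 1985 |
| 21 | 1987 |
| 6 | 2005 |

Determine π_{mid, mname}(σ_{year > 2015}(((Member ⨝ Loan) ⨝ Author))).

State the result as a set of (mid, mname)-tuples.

Joining Member and Loan on bid yields {(Bo, 39, 10), (Bo, 39, 12), (Bo, 39, 21), (Bo, 39, 6), (Cal, 39, 10), (Cal, 39, 12), (Cal, 39, 21), (Cal, 39, 6), (Lee, 6, 25), (Lee, 6, 35), (Lee, 6, 37), (Ned, 39, 10), (Ned, 39, 12), (Ned, 39, 21), (Ned, 39, 6), (Sam, 39, 10), (Sam, 39, 12), (Sam, 39, 21), (Sam, 39, 6), (Tai, 39, 10), (Tai, 39, 12), (Tai, 39, 21), (Tai, 39, 6), (Zed, 39, 10), (Zed, 39, 12), (Zed, 39, 21), (Zed, 39, 6)}.
Joining (Member ⨝ Loan) and Author on mid yields {(Bo, 39, 12, 1984), (Bo, 39, 12, 2014), (Bo, 39, 12, 2019), (Bo, 39, 21, 1985), (Bo, 39, 21, 1987), (Bo, 39, 6, 2005), (Cal, 39, 12, 1984), (Cal, 39, 12, 2014), (Cal, 39, 12, 2019), (Cal, 39, 21, 1985), (Cal, 39, 21, 1987), (Cal, 39, 6, 2005), (Ned, 39, 12, 1984), (Ned, 39, 12, 2014), (Ned, 39, 12, 2019), (Ned, 39, 21, 1985), (Ned, 39, 21, 1987), (Ned, 39, 6, 2005), (Sam, 39, 12, 1984), (Sam, 39, 12, 2014), (Sam, 39, 12, 2019), (Sam, 39, 21, 1985), (Sam, 39, 21, 1987), (Sam, 39, 6, 2005), (Tai, 39, 12, 1984), (Tai, 39, 12, 2014), (Tai, 39, 12, 2019), (Tai, 39, 21, 1985), (Tai, 39, 21, 1987), (Tai, 39, 6, 2005), (Zed, 39, 12, 1984), (Zed, 39, 12, 2014), (Zed, 39, 12, 2019), (Zed, 39, 21, 1985), (Zed, 39, 21, 1987), (Zed, 39, 6, 2005)}.
Filtering on year > 2015 leaves {(Bo, 39, 12, 2019), (Cal, 39, 12, 2019), (Ned, 39, 12, 2019), (Sam, 39, 12, 2019), (Tai, 39, 12, 2019), (Zed, 39, 12, 2019)}.
Keep only column(s) mid, mname: {(12, Bo), (12, Cal), (12, Ned), (12, Sam), (12, Tai), (12, Zed)}

{(12, Bo), (12, Cal), (12, Ned), (12, Sam), (12, Tai), (12, Zed)}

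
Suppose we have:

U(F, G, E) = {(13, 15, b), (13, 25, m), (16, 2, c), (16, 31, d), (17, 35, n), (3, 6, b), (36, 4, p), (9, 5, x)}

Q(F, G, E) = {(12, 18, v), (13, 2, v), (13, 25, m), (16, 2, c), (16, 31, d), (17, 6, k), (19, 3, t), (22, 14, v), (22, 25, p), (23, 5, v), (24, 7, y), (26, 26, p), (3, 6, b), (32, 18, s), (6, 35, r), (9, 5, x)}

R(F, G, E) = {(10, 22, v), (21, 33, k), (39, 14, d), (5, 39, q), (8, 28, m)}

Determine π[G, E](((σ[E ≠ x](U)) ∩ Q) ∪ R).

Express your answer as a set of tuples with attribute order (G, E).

Filtering on E ≠ x leaves {(13, 15, b), (13, 25, m), (16, 2, c), (16, 31, d), (17, 35, n), (3, 6, b), (36, 4, p)}.
Intersection: {(13, 15, b), (13, 25, m), (16, 2, c), (16, 31, d), (17, 35, n), (3, 6, b), (36, 4, p)} with {(12, 18, v), (13, 2, v), (13, 25, m), (16, 2, c), (16, 31, d), (17, 6, k), (19, 3, t), (22, 14, v), (22, 25, p), (23, 5, v), (24, 7, y), (26, 26, p), (3, 6, b), (32, 18, s), (6, 35, r), (9, 5, x)} → {(13, 25, m), (16, 2, c), (16, 31, d), (3, 6, b)}
Union: {(13, 25, m), (16, 2, c), (16, 31, d), (3, 6, b)} with {(10, 22, v), (21, 33, k), (39, 14, d), (5, 39, q), (8, 28, m)} → {(10, 22, v), (13, 25, m), (16, 2, c), (16, 31, d), (21, 33, k), (3, 6, b), (39, 14, d), (5, 39, q), (8, 28, m)}
π[G, E]: project onto (G, E) → {(14, d), (2, c), (22, v), (25, m), (28, m), (31, d), (33, k), (39, q), (6, b)}

{(14, d), (2, c), (22, v), (25, m), (28, m), (31, d), (33, k), (39, q), (6, b)}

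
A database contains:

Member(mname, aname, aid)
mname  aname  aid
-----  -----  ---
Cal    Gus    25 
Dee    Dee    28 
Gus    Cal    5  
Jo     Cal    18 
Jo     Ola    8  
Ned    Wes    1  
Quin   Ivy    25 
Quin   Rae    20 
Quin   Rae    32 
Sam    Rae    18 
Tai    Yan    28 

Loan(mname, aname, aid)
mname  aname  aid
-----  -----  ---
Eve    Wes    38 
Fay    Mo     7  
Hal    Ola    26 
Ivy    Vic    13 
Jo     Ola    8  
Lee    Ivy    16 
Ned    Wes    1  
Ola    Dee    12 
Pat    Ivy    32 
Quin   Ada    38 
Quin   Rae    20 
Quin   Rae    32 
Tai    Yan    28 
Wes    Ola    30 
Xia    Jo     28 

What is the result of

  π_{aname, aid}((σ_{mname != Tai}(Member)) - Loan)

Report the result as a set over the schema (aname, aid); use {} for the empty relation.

{(Cal, 18), (Cal, 5), (Dee, 28), (Gus, 25), (Ivy, 25), (Rae, 18)}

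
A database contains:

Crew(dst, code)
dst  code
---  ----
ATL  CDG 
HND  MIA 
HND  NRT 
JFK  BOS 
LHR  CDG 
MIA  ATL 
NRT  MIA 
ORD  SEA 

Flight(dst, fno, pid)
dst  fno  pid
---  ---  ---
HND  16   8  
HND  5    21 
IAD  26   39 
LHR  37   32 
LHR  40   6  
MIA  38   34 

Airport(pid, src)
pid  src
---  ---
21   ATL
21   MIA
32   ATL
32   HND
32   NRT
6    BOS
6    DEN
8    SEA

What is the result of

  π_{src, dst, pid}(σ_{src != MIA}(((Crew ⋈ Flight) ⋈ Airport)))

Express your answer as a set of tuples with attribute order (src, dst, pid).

{(ATL, HND, 21), (ATL, LHR, 32), (BOS, LHR, 6), (DEN, LHR, 6), (HND, LHR, 32), (NRT, LHR, 32), (SEA, HND, 8)}

Joining Crew and Flight on dst yields {(HND, MIA, 16, 8), (HND, MIA, 5, 21), (HND, NRT, 16, 8), (HND, NRT, 5, 21), (LHR, CDG, 37, 32), (LHR, CDG, 40, 6), (MIA, ATL, 38, 34)}.
Joining (Crew ⋈ Flight) and Airport on pid yields {(HND, MIA, 16, 8, SEA), (HND, MIA, 5, 21, ATL), (HND, MIA, 5, 21, MIA), (HND, NRT, 16, 8, SEA), (HND, NRT, 5, 21, ATL), (HND, NRT, 5, 21, MIA), (LHR, CDG, 37, 32, ATL), (LHR, CDG, 37, 32, HND), (LHR, CDG, 37, 32, NRT), (LHR, CDG, 40, 6, BOS), (LHR, CDG, 40, 6, DEN)}.
Apply σ_{src != MIA}; surviving tuples: {(HND, MIA, 16, 8, SEA), (HND, MIA, 5, 21, ATL), (HND, NRT, 16, 8, SEA), (HND, NRT, 5, 21, ATL), (LHR, CDG, 37, 32, ATL), (LHR, CDG, 37, 32, HND), (LHR, CDG, 37, 32, NRT), (LHR, CDG, 40, 6, BOS), (LHR, CDG, 40, 6, DEN)}
Keep only column(s) src, dst, pid (2 duplicate(s) eliminated): {(ATL, HND, 21), (ATL, LHR, 32), (BOS, LHR, 6), (DEN, LHR, 6), (HND, LHR, 32), (NRT, LHR, 32), (SEA, HND, 8)}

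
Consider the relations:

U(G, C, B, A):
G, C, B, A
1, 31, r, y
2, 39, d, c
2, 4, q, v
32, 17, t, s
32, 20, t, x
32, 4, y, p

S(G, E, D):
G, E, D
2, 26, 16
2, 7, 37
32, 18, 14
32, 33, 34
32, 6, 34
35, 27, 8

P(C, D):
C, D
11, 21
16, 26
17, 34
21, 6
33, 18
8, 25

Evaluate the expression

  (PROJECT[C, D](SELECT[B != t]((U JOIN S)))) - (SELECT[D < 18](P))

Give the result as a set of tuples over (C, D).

Joining U and S on G yields {(2, 39, d, c, 26, 16), (2, 39, d, c, 7, 37), (2, 4, q, v, 26, 16), (2, 4, q, v, 7, 37), (32, 17, t, s, 18, 14), (32, 17, t, s, 33, 34), (32, 17, t, s, 6, 34), (32, 20, t, x, 18, 14), (32, 20, t, x, 33, 34), (32, 20, t, x, 6, 34), (32, 4, y, p, 18, 14), (32, 4, y, p, 33, 34), (32, 4, y, p, 6, 34)}.
Selection B != t: {(2, 39, d, c, 26, 16), (2, 39, d, c, 7, 37), (2, 4, q, v, 26, 16), (2, 4, q, v, 7, 37), (32, 4, y, p, 18, 14), (32, 4, y, p, 33, 34), (32, 4, y, p, 6, 34)}
π_{C, D} gives {(39, 16), (39, 37), (4, 14), (4, 16), (4, 34), (4, 37)} (1 duplicate(s) eliminated).
Selection D < 18: {(21, 6)}
Difference: {(39, 16), (39, 37), (4, 14), (4, 16), (4, 34), (4, 37)} with {(21, 6)} → {(39, 16), (39, 37), (4, 14), (4, 16), (4, 34), (4, 37)}

{(39, 16), (39, 37), (4, 14), (4, 16), (4, 34), (4, 37)}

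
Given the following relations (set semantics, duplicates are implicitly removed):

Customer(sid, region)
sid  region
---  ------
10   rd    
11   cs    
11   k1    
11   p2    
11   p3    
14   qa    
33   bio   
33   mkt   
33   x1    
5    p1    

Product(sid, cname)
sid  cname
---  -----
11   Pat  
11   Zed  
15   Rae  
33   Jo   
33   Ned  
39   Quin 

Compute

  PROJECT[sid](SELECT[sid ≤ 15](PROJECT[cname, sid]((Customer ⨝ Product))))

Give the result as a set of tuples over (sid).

{11}

Customer ⋈ Product (natural join on sid): {(11, cs, Pat), (11, cs, Zed), (11, k1, Pat), (11, k1, Zed), (11, p2, Pat), (11, p2, Zed), (11, p3, Pat), (11, p3, Zed), (33, bio, Jo), (33, bio, Ned), (33, mkt, Jo), (33, mkt, Ned), (33, x1, Jo), (33, x1, Ned)}
Keep only column(s) cname, sid (10 duplicate(s) eliminated): {(Jo, 33), (Ned, 33), (Pat, 11), (Zed, 11)}
σ[sid ≤ 15]: keep tuples satisfying sid ≤ 15 → {(Pat, 11), (Zed, 11)}
Keep only column(s) sid (1 duplicate(s) eliminated): {11}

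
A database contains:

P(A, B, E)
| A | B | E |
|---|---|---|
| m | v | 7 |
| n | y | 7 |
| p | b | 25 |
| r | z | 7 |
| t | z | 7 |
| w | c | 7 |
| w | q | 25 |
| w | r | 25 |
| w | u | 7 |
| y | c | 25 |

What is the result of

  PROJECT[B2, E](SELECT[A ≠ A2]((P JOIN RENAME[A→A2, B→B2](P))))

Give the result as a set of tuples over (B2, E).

{(b, 25), (c, 25), (c, 7), (q, 25), (r, 25), (u, 7), (v, 7), (y, 7), (z, 7)}

ρ[A→A2, B→B2]: schema becomes (A2, B2, E); tuples unchanged.
Joining P and RENAME[A→A2, B→B2](P) on E yields {(m, v, 7, m, v), (m, v, 7, n, y), (m, v, 7, r, z), (m, v, 7, t, z), (m, v, 7, w, c), (m, v, 7, w, u), (n, y, 7, m, v), (n, y, 7, n, y), (n, y, 7, r, z), (n, y, 7, t, z), (n, y, 7, w, c), (n, y, 7, w, u), (p, b, 25, p, b), (p, b, 25, w, q), (p, b, 25, w, r), (p, b, 25, y, c), (r, z, 7, m, v), (r, z, 7, n, y), (r, z, 7, r, z), (r, z, 7, t, z), (r, z, 7, w, c), (r, z, 7, w, u), (t, z, 7, m, v), (t, z, 7, n, y), (t, z, 7, r, z), (t, z, 7, t, z), (t, z, 7, w, c), (t, z, 7, w, u), (w, c, 7, m, v), (w, c, 7, n, y), (w, c, 7, r, z), (w, c, 7, t, z), (w, c, 7, w, c), (w, c, 7, w, u), (w, q, 25, p, b), (w, q, 25, w, q), (w, q, 25, w, r), (w, q, 25, y, c), (w, r, 25, p, b), (w, r, 25, w, q), (w, r, 25, w, r), (w, r, 25, y, c), (w, u, 7, m, v), (w, u, 7, n, y), (w, u, 7, r, z), (w, u, 7, t, z), (w, u, 7, w, c), (w, u, 7, w, u), (y, c, 25, p, b), (y, c, 25, w, q), (y, c, 25, w, r), (y, c, 25, y, c)}.
Apply σ_{A ≠ A2}; surviving tuples: {(m, v, 7, n, y), (m, v, 7, r, z), (m, v, 7, t, z), (m, v, 7, w, c), (m, v, 7, w, u), (n, y, 7, m, v), (n, y, 7, r, z), (n, y, 7, t, z), (n, y, 7, w, c), (n, y, 7, w, u), (p, b, 25, w, q), (p, b, 25, w, r), (p, b, 25, y, c), (r, z, 7, m, v), (r, z, 7, n, y), (r, z, 7, t, z), (r, z, 7, w, c), (r, z, 7, w, u), (t, z, 7, m, v), (t, z, 7, n, y), (t, z, 7, r, z), (t, z, 7, w, c), (t, z, 7, w, u), (w, c, 7, m, v), (w, c, 7, n, y), (w, c, 7, r, z), (w, c, 7, t, z), (w, q, 25, p, b), (w, q, 25, y, c), (w, r, 25, p, b), (w, r, 25, y, c), (w, u, 7, m, v), (w, u, 7, n, y), (w, u, 7, r, z), (w, u, 7, t, z), (y, c, 25, p, b), (y, c, 25, w, q), (y, c, 25, w, r)}
π[B2, E]: project onto (B2, E) (29 duplicate(s) eliminated) → {(b, 25), (c, 25), (c, 7), (q, 25), (r, 25), (u, 7), (v, 7), (y, 7), (z, 7)}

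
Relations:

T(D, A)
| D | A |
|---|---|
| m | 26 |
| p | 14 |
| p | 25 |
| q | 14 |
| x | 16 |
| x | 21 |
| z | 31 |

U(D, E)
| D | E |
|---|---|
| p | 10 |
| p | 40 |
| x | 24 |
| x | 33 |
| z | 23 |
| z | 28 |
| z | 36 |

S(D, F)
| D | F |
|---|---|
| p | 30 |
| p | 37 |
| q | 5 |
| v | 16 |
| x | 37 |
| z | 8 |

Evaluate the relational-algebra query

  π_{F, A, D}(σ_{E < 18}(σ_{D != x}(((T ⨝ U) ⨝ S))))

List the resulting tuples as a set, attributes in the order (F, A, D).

T ⋈ U (natural join on D): {(p, 14, 10), (p, 14, 40), (p, 25, 10), (p, 25, 40), (x, 16, 24), (x, 16, 33), (x, 21, 24), (x, 21, 33), (z, 31, 23), (z, 31, 28), (z, 31, 36)}
(T ⨝ U) ⋈ S (natural join on D): {(p, 14, 10, 30), (p, 14, 10, 37), (p, 14, 40, 30), (p, 14, 40, 37), (p, 25, 10, 30), (p, 25, 10, 37), (p, 25, 40, 30), (p, 25, 40, 37), (x, 16, 24, 37), (x, 16, 33, 37), (x, 21, 24, 37), (x, 21, 33, 37), (z, 31, 23, 8), (z, 31, 28, 8), (z, 31, 36, 8)}
Filtering on D != x leaves {(p, 14, 10, 30), (p, 14, 10, 37), (p, 14, 40, 30), (p, 14, 40, 37), (p, 25, 10, 30), (p, 25, 10, 37), (p, 25, 40, 30), (p, 25, 40, 37), (z, 31, 23, 8), (z, 31, 28, 8), (z, 31, 36, 8)}.
Filtering on E < 18 leaves {(p, 14, 10, 30), (p, 14, 10, 37), (p, 25, 10, 30), (p, 25, 10, 37)}.
Projecting to F, A, D: {(30, 14, p), (30, 25, p), (37, 14, p), (37, 25, p)}

{(30, 14, p), (30, 25, p), (37, 14, p), (37, 25, p)}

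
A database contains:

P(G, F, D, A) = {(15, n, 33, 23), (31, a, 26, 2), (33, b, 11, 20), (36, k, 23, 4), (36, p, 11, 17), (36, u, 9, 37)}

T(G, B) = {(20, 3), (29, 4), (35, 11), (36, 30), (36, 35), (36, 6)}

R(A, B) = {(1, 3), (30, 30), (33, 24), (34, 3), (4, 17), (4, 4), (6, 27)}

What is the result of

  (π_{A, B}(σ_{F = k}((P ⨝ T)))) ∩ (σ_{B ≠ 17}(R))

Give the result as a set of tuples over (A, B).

P ⋈ T (natural join on G): {(36, k, 23, 4, 30), (36, k, 23, 4, 35), (36, k, 23, 4, 6), (36, p, 11, 17, 30), (36, p, 11, 17, 35), (36, p, 11, 17, 6), (36, u, 9, 37, 30), (36, u, 9, 37, 35), (36, u, 9, 37, 6)}
Filtering on F = k leaves {(36, k, 23, 4, 30), (36, k, 23, 4, 35), (36, k, 23, 4, 6)}.
Projecting to A, B: {(4, 30), (4, 35), (4, 6)}
Filtering on B ≠ 17 leaves {(1, 3), (30, 30), (33, 24), (34, 3), (4, 4), (6, 27)}.
Taking the intersection: {}

{}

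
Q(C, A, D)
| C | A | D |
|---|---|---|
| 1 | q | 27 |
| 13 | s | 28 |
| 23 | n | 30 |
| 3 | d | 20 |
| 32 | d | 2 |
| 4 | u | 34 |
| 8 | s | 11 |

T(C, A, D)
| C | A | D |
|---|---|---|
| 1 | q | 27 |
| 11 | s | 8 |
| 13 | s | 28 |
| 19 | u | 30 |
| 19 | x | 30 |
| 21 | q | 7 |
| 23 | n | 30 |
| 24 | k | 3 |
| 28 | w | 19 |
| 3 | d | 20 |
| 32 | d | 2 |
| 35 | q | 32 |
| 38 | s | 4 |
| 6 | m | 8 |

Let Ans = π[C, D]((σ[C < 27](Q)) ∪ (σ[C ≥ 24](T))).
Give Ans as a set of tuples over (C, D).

{(1, 27), (13, 28), (23, 30), (24, 3), (28, 19), (3, 20), (32, 2), (35, 32), (38, 4), (4, 34), (8, 11)}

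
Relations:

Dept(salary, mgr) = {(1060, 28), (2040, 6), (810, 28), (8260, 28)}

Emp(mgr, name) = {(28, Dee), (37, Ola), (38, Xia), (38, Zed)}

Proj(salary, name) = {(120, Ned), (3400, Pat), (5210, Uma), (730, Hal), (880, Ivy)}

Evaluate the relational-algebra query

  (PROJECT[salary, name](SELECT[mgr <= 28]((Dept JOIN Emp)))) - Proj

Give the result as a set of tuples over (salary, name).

{(1060, Dee), (810, Dee), (8260, Dee)}

Dept ⋈ Emp (natural join on mgr): {(1060, 28, Dee), (810, 28, Dee), (8260, 28, Dee)}
Selection mgr <= 28: {(1060, 28, Dee), (810, 28, Dee), (8260, 28, Dee)}
π[salary, name]: project onto (salary, name) → {(1060, Dee), (810, Dee), (8260, Dee)}
Set difference of the two operands is {(1060, Dee), (810, Dee), (8260, Dee)}.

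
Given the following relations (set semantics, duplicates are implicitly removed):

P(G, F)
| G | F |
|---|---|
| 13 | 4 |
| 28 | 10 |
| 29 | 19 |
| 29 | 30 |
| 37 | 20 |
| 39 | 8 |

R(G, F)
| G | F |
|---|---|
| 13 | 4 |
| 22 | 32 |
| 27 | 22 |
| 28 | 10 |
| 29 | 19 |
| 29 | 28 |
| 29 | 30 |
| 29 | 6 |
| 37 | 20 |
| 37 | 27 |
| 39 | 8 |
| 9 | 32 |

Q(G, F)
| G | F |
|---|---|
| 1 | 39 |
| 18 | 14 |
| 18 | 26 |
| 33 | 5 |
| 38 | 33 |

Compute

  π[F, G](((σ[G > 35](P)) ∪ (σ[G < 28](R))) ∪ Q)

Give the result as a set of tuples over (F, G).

{(14, 18), (20, 37), (22, 27), (26, 18), (32, 22), (32, 9), (33, 38), (39, 1), (4, 13), (5, 33), (8, 39)}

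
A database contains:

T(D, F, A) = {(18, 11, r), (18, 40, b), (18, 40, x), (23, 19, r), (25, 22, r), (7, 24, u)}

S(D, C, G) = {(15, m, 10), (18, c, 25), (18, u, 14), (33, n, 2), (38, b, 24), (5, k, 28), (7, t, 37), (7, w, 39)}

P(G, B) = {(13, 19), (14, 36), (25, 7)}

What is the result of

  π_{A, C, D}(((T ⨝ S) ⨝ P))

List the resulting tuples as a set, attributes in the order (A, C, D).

{(b, c, 18), (b, u, 18), (r, c, 18), (r, u, 18), (x, c, 18), (x, u, 18)}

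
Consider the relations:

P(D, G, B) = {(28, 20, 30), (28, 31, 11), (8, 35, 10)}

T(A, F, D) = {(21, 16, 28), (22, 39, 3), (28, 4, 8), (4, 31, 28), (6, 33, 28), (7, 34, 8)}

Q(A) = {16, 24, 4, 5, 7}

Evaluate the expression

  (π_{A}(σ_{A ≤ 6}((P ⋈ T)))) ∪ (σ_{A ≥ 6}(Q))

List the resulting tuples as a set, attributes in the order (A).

Joining P and T on D yields {(28, 20, 30, 21, 16), (28, 20, 30, 4, 31), (28, 20, 30, 6, 33), (28, 31, 11, 21, 16), (28, 31, 11, 4, 31), (28, 31, 11, 6, 33), (8, 35, 10, 28, 4), (8, 35, 10, 7, 34)}.
Selection A ≤ 6: {(28, 20, 30, 4, 31), (28, 20, 30, 6, 33), (28, 31, 11, 4, 31), (28, 31, 11, 6, 33)}
Projecting to A (2 duplicate(s) eliminated): {4, 6}
Selection A ≥ 6: {16, 24, 7}
Union: {4, 6} with {16, 24, 7} → {16, 24, 4, 6, 7}

{16, 24, 4, 6, 7}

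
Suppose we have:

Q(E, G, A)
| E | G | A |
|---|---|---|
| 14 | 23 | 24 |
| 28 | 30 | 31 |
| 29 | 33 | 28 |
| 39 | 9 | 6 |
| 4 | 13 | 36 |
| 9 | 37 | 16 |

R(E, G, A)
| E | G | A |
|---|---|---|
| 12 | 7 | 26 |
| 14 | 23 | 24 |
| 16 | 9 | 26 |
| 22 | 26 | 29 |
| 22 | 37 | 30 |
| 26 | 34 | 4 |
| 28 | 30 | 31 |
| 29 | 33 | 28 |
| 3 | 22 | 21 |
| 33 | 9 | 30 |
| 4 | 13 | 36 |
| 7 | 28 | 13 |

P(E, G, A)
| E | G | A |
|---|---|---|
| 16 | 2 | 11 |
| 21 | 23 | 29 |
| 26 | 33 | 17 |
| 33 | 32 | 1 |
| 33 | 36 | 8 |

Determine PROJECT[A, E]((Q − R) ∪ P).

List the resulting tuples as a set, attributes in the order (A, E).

Difference: {(14, 23, 24), (28, 30, 31), (29, 33, 28), (39, 9, 6), (4, 13, 36), (9, 37, 16)} with {(12, 7, 26), (14, 23, 24), (16, 9, 26), (22, 26, 29), (22, 37, 30), (26, 34, 4), (28, 30, 31), (29, 33, 28), (3, 22, 21), (33, 9, 30), (4, 13, 36), (7, 28, 13)} → {(39, 9, 6), (9, 37, 16)}
Union: {(39, 9, 6), (9, 37, 16)} with {(16, 2, 11), (21, 23, 29), (26, 33, 17), (33, 32, 1), (33, 36, 8)} → {(16, 2, 11), (21, 23, 29), (26, 33, 17), (33, 32, 1), (33, 36, 8), (39, 9, 6), (9, 37, 16)}
π_{A, E} gives {(1, 33), (11, 16), (16, 9), (17, 26), (29, 21), (6, 39), (8, 33)}.

{(1, 33), (11, 16), (16, 9), (17, 26), (29, 21), (6, 39), (8, 33)}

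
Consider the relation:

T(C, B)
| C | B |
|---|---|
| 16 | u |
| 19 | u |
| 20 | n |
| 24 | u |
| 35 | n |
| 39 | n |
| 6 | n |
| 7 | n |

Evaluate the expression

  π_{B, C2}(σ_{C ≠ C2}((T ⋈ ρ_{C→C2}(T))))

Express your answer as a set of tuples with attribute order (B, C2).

{(n, 20), (n, 35), (n, 39), (n, 6), (n, 7), (u, 16), (u, 19), (u, 24)}

ρ[C→C2]: schema becomes (C2, B); tuples unchanged.
Natural join on B: {(16, u, 16), (16, u, 19), (16, u, 24), (19, u, 16), (19, u, 19), (19, u, 24), (20, n, 20), (20, n, 35), (20, n, 39), (20, n, 6), (20, n, 7), (24, u, 16), (24, u, 19), (24, u, 24), (35, n, 20), (35, n, 35), (35, n, 39), (35, n, 6), (35, n, 7), (39, n, 20), (39, n, 35), (39, n, 39), (39, n, 6), (39, n, 7), (6, n, 20), (6, n, 35), (6, n, 39), (6, n, 6), (6, n, 7), (7, n, 20), (7, n, 35), (7, n, 39), (7, n, 6), (7, n, 7)}
σ[C ≠ C2]: keep tuples satisfying C ≠ C2 → {(16, u, 19), (16, u, 24), (19, u, 16), (19, u, 24), (20, n, 35), (20, n, 39), (20, n, 6), (20, n, 7), (24, u, 16), (24, u, 19), (35, n, 20), (35, n, 39), (35, n, 6), (35, n, 7), (39, n, 20), (39, n, 35), (39, n, 6), (39, n, 7), (6, n, 20), (6, n, 35), (6, n, 39), (6, n, 7), (7, n, 20), (7, n, 35), (7, n, 39), (7, n, 6)}
Keep only column(s) B, C2 (18 duplicate(s) eliminated): {(n, 20), (n, 35), (n, 39), (n, 6), (n, 7), (u, 16), (u, 19), (u, 24)}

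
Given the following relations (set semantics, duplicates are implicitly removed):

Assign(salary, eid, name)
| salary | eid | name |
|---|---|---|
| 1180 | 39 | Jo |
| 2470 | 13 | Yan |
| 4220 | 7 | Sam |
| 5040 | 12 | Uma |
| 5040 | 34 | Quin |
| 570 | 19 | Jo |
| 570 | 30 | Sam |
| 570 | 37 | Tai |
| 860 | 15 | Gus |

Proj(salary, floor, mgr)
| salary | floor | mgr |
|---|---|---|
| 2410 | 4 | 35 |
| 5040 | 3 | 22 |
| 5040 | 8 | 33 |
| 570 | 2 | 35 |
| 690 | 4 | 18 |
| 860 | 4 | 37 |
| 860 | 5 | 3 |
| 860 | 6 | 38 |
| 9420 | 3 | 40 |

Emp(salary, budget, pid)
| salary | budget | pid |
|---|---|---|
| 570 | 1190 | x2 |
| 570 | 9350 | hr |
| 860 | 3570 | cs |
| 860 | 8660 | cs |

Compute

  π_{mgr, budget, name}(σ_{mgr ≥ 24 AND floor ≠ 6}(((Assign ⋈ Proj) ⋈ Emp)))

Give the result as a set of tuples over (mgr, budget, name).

{(35, 1190, Jo), (35, 1190, Sam), (35, 1190, Tai), (35, 9350, Jo), (35, 9350, Sam), (35, 9350, Tai), (37, 3570, Gus), (37, 8660, Gus)}

Natural join on salary: {(5040, 12, Uma, 3, 22), (5040, 12, Uma, 8, 33), (5040, 34, Quin, 3, 22), (5040, 34, Quin, 8, 33), (570, 19, Jo, 2, 35), (570, 30, Sam, 2, 35), (570, 37, Tai, 2, 35), (860, 15, Gus, 4, 37), (860, 15, Gus, 5, 3), (860, 15, Gus, 6, 38)}
Natural join on salary: {(570, 19, Jo, 2, 35, 1190, x2), (570, 19, Jo, 2, 35, 9350, hr), (570, 30, Sam, 2, 35, 1190, x2), (570, 30, Sam, 2, 35, 9350, hr), (570, 37, Tai, 2, 35, 1190, x2), (570, 37, Tai, 2, 35, 9350, hr), (860, 15, Gus, 4, 37, 3570, cs), (860, 15, Gus, 4, 37, 8660, cs), (860, 15, Gus, 5, 3, 3570, cs), (860, 15, Gus, 5, 3, 8660, cs), (860, 15, Gus, 6, 38, 3570, cs), (860, 15, Gus, 6, 38, 8660, cs)}
σ[mgr ≥ 24 AND floor ≠ 6]: keep tuples satisfying mgr ≥ 24 AND floor ≠ 6 → {(570, 19, Jo, 2, 35, 1190, x2), (570, 19, Jo, 2, 35, 9350, hr), (570, 30, Sam, 2, 35, 1190, x2), (570, 30, Sam, 2, 35, 9350, hr), (570, 37, Tai, 2, 35, 1190, x2), (570, 37, Tai, 2, 35, 9350, hr), (860, 15, Gus, 4, 37, 3570, cs), (860, 15, Gus, 4, 37, 8660, cs)}
π[mgr, budget, name]: project onto (mgr, budget, name) → {(35, 1190, Jo), (35, 1190, Sam), (35, 1190, Tai), (35, 9350, Jo), (35, 9350, Sam), (35, 9350, Tai), (37, 3570, Gus), (37, 8660, Gus)}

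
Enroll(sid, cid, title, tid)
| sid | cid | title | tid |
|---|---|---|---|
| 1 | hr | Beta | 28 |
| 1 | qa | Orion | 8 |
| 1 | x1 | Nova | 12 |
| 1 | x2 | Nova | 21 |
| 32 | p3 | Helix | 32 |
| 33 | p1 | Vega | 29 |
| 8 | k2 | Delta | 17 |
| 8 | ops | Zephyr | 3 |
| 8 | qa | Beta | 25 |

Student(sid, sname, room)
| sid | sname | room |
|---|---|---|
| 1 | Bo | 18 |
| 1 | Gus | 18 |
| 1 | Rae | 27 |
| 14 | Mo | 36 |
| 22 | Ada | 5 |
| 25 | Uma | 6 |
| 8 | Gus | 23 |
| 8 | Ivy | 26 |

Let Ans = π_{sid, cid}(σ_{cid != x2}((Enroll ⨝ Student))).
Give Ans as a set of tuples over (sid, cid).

Enroll ⋈ Student (natural join on sid): {(1, hr, Beta, 28, Bo, 18), (1, hr, Beta, 28, Gus, 18), (1, hr, Beta, 28, Rae, 27), (1, qa, Orion, 8, Bo, 18), (1, qa, Orion, 8, Gus, 18), (1, qa, Orion, 8, Rae, 27), (1, x1, Nova, 12, Bo, 18), (1, x1, Nova, 12, Gus, 18), (1, x1, Nova, 12, Rae, 27), (1, x2, Nova, 21, Bo, 18), (1, x2, Nova, 21, Gus, 18), (1, x2, Nova, 21, Rae, 27), (8, k2, Delta, 17, Gus, 23), (8, k2, Delta, 17, Ivy, 26), (8, ops, Zephyr, 3, Gus, 23), (8, ops, Zephyr, 3, Ivy, 26), (8, qa, Beta, 25, Gus, 23), (8, qa, Beta, 25, Ivy, 26)}
Filtering on cid != x2 leaves {(1, hr, Beta, 28, Bo, 18), (1, hr, Beta, 28, Gus, 18), (1, hr, Beta, 28, Rae, 27), (1, qa, Orion, 8, Bo, 18), (1, qa, Orion, 8, Gus, 18), (1, qa, Orion, 8, Rae, 27), (1, x1, Nova, 12, Bo, 18), (1, x1, Nova, 12, Gus, 18), (1, x1, Nova, 12, Rae, 27), (8, k2, Delta, 17, Gus, 23), (8, k2, Delta, 17, Ivy, 26), (8, ops, Zephyr, 3, Gus, 23), (8, ops, Zephyr, 3, Ivy, 26), (8, qa, Beta, 25, Gus, 23), (8, qa, Beta, 25, Ivy, 26)}.
Keep only column(s) sid, cid (9 duplicate(s) eliminated): {(1, hr), (1, qa), (1, x1), (8, k2), (8, ops), (8, qa)}

{(1, hr), (1, qa), (1, x1), (8, k2), (8, ops), (8, qa)}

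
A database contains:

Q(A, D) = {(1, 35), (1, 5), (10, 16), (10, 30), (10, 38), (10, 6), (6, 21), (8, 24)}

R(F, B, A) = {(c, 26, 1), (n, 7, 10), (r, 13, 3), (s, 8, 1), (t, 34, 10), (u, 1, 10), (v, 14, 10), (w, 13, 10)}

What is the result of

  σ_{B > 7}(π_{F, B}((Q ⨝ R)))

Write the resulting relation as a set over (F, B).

{(c, 26), (s, 8), (t, 34), (v, 14), (w, 13)}

Q ⋈ R (natural join on A): {(1, 35, c, 26), (1, 35, s, 8), (1, 5, c, 26), (1, 5, s, 8), (10, 16, n, 7), (10, 16, t, 34), (10, 16, u, 1), (10, 16, v, 14), (10, 16, w, 13), (10, 30, n, 7), (10, 30, t, 34), (10, 30, u, 1), (10, 30, v, 14), (10, 30, w, 13), (10, 38, n, 7), (10, 38, t, 34), (10, 38, u, 1), (10, 38, v, 14), (10, 38, w, 13), (10, 6, n, 7), (10, 6, t, 34), (10, 6, u, 1), (10, 6, v, 14), (10, 6, w, 13)}
π[F, B]: project onto (F, B) (17 duplicate(s) eliminated) → {(c, 26), (n, 7), (s, 8), (t, 34), (u, 1), (v, 14), (w, 13)}
Apply σ_{B > 7}; surviving tuples: {(c, 26), (s, 8), (t, 34), (v, 14), (w, 13)}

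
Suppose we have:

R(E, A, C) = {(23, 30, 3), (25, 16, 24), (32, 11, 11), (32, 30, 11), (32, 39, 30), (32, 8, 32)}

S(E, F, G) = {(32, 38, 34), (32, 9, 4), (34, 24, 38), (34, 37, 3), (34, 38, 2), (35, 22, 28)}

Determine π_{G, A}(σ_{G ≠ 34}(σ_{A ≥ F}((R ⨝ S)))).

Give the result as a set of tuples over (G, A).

R ⋈ S (natural join on E): {(32, 11, 11, 38, 34), (32, 11, 11, 9, 4), (32, 30, 11, 38, 34), (32, 30, 11, 9, 4), (32, 39, 30, 38, 34), (32, 39, 30, 9, 4), (32, 8, 32, 38, 34), (32, 8, 32, 9, 4)}
Apply σ_{A ≥ F}; surviving tuples: {(32, 11, 11, 9, 4), (32, 30, 11, 9, 4), (32, 39, 30, 38, 34), (32, 39, 30, 9, 4)}
Apply σ_{G ≠ 34}; surviving tuples: {(32, 11, 11, 9, 4), (32, 30, 11, 9, 4), (32, 39, 30, 9, 4)}
π[G, A]: project onto (G, A) → {(4, 11), (4, 30), (4, 39)}

{(4, 11), (4, 30), (4, 39)}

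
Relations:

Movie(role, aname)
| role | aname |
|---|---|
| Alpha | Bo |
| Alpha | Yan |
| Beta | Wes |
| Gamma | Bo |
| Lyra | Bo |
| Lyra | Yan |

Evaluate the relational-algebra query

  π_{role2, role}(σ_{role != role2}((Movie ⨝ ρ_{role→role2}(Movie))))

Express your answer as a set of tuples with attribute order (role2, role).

{(Alpha, Gamma), (Alpha, Lyra), (Gamma, Alpha), (Gamma, Lyra), (Lyra, Alpha), (Lyra, Gamma)}

ρ[role→role2]: schema becomes (role2, aname); tuples unchanged.
Movie ⋈ ρ_{role→role2}(Movie) (natural join on aname): {(Alpha, Bo, Alpha), (Alpha, Bo, Gamma), (Alpha, Bo, Lyra), (Alpha, Yan, Alpha), (Alpha, Yan, Lyra), (Beta, Wes, Beta), (Gamma, Bo, Alpha), (Gamma, Bo, Gamma), (Gamma, Bo, Lyra), (Lyra, Bo, Alpha), (Lyra, Bo, Gamma), (Lyra, Bo, Lyra), (Lyra, Yan, Alpha), (Lyra, Yan, Lyra)}
σ[role != role2]: keep tuples satisfying role != role2 → {(Alpha, Bo, Gamma), (Alpha, Bo, Lyra), (Alpha, Yan, Lyra), (Gamma, Bo, Alpha), (Gamma, Bo, Lyra), (Lyra, Bo, Alpha), (Lyra, Bo, Gamma), (Lyra, Yan, Alpha)}
π_{role2, role} gives {(Alpha, Gamma), (Alpha, Lyra), (Gamma, Alpha), (Gamma, Lyra), (Lyra, Alpha), (Lyra, Gamma)} (2 duplicate(s) eliminated).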